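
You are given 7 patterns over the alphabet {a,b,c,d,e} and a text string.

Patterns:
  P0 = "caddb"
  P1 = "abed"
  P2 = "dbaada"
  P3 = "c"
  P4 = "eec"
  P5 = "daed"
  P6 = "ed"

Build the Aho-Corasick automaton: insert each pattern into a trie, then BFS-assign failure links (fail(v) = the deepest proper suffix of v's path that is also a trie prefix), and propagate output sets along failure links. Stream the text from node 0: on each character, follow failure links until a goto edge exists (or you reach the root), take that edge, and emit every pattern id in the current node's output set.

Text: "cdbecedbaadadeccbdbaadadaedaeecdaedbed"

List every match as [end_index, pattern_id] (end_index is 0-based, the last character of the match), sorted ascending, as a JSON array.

Build:
Trie (insert patterns):
  0='ε' goto a→6 c→1 d→10 e→16
  1='c' goto a→2  [P3 ends]
  2='ca' goto d→3
  3='cad' goto d→4
  4='cadd' goto b→5
  5='caddb' goto ·  [P0 ends]
  6='a' goto b→7
  7='ab' goto e→8
  8='abe' goto d→9
  9='abed' goto ·  [P1 ends]
  10='d' goto a→19 b→11
  11='db' goto a→12
  12='dba' goto a→13
  13='dbaa' goto d→14
  14='dbaad' goto a→15
  15='dbaada' goto ·  [P2 ends]
  16='e' goto d→22 e→17
  17='ee' goto c→18
  18='eec' goto ·  [P4 ends]
  19='da' goto e→20
  20='dae' goto d→21
  21='daed' goto ·  [P5 ends]
  22='ed' goto ·  [P6 ends]

Failure links (BFS by depth):
  n1('c'): parent n0 fail=0; on 'c' 0 → fail=0;  out {3}∪∅={3}
  n6('a'): parent n0 fail=0; on 'a' 0 → fail=0;  out ∅∪∅=∅
  n10('d'): parent n0 fail=0; on 'd' 0 → fail=0;  out ∅∪∅=∅
  n16('e'): parent n0 fail=0; on 'e' 0 → fail=0;  out ∅∪∅=∅
  n2('ca'): parent n1 fail=0; on 'a' 0 → fail=6;  out ∅∪∅=∅
  n7('ab'): parent n6 fail=0; on 'b' 0 → fail=0;  out ∅∪∅=∅
  n11('db'): parent n10 fail=0; on 'b' 0 → fail=0;  out ∅∪∅=∅
  n17('ee'): parent n16 fail=0; on 'e' 0 → fail=16;  out ∅∪∅=∅
  n19('da'): parent n10 fail=0; on 'a' 0 → fail=6;  out ∅∪∅=∅
  n22('ed'): parent n16 fail=0; on 'd' 0 → fail=10;  out {6}∪∅={6}
  n3('cad'): parent n2 fail=6; on 'd' 6→0 → fail=10;  out ∅∪∅=∅
  n8('abe'): parent n7 fail=0; on 'e' 0 → fail=16;  out ∅∪∅=∅
  n12('dba'): parent n11 fail=0; on 'a' 0 → fail=6;  out ∅∪∅=∅
  n18('eec'): parent n17 fail=16; on 'c' 16→0 → fail=1;  out {4}∪{3}={3,4}
  n20('dae'): parent n19 fail=6; on 'e' 6→0 → fail=16;  out ∅∪∅=∅
  n4('cadd'): parent n3 fail=10; on 'd' 10→0 → fail=10;  out ∅∪∅=∅
  n9('abed'): parent n8 fail=16; on 'd' 16 → fail=22;  out {1}∪{6}={1,6}
  n13('dbaa'): parent n12 fail=6; on 'a' 6→0 → fail=6;  out ∅∪∅=∅
  n21('daed'): parent n20 fail=16; on 'd' 16 → fail=22;  out {5}∪{6}={5,6}
  n5('caddb'): parent n4 fail=10; on 'b' 10 → fail=11;  out {0}∪∅={0}
  n14('dbaad'): parent n13 fail=6; on 'd' 6→0 → fail=10;  out ∅∪∅=∅
  n15('dbaada'): parent n14 fail=10; on 'a' 10 → fail=19;  out {2}∪∅={2}

Run:
i=0 'c': node 0→1  ** P3@[0:0]
i=1 'd': node 1→10 (fail-walked)
i=2 'b': node 10→11
i=3 'e': node 11→16 (fail-walked)
i=4 'c': node 16→1 (fail-walked)  ** P3@[4:4]
i=5 'e': node 1→16 (fail-walked)
i=6 'd': node 16→22  ** P6@[5:6]
i=7 'b': node 22→11 (fail-walked)
i=8 'a': node 11→12
i=9 'a': node 12→13
i=10 'd': node 13→14
i=11 'a': node 14→15  ** P2@[6:11]
i=12 'd': node 15→10 (fail-walked)
i=13 'e': node 10→16 (fail-walked)
i=14 'c': node 16→1 (fail-walked)  ** P3@[14:14]
i=15 'c': node 1→1 (fail-walked)  ** P3@[15:15]
i=16 'b': node 1→0 (fail-walked)
i=17 'd': node 0→10
i=18 'b': node 10→11
i=19 'a': node 11→12
i=20 'a': node 12→13
i=21 'd': node 13→14
i=22 'a': node 14→15  ** P2@[17:22]
i=23 'd': node 15→10 (fail-walked)
i=24 'a': node 10→19
i=25 'e': node 19→20
i=26 'd': node 20→21  ** P5@[23:26],P6@[25:26]
i=27 'a': node 21→19 (fail-walked)
i=28 'e': node 19→20
i=29 'e': node 20→17 (fail-walked)
i=30 'c': node 17→18  ** P3@[30:30],P4@[28:30]
i=31 'd': node 18→10 (fail-walked)
i=32 'a': node 10→19
i=33 'e': node 19→20
i=34 'd': node 20→21  ** P5@[31:34],P6@[33:34]
i=35 'b': node 21→11 (fail-walked)
i=36 'e': node 11→16 (fail-walked)
i=37 'd': node 16→22  ** P6@[36:37]

Matches: [[0,3],[4,3],[6,6],[11,2],[14,3],[15,3],[22,2],[26,5],[26,6],[30,3],[30,4],[34,5],[34,6],[37,6]]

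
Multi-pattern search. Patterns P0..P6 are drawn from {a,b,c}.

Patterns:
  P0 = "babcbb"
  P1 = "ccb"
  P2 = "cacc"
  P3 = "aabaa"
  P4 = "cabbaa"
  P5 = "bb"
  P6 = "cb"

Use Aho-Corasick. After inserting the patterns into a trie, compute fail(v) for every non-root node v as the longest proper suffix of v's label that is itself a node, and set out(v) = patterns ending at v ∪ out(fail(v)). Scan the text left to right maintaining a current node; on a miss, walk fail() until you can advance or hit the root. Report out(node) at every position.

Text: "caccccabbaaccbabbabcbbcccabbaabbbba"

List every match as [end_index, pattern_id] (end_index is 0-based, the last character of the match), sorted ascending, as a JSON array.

Build automaton:
Trie nodes:
  0='ε' goto a→13 b→1 c→7
  1='b' goto a→2 b→22
  2='ba' goto b→3
  3='bab' goto c→4
  4='babc' goto b→5
  5='babcb' goto b→6
  6='babcbb' goto ·  ←P0
  7='c' goto a→10 b→23 c→8
  8='cc' goto b→9
  9='ccb' goto ·  ←P1
  10='ca' goto b→18 c→11
  11='cac' goto c→12
  12='cacc' goto ·  ←P2
  13='a' goto a→14
  14='aa' goto b→15
  15='aab' goto a→16
  16='aaba' goto a→17
  17='aabaa' goto ·  ←P3
  18='cab' goto b→19
  19='cabb' goto a→20
  20='cabba' goto a→21
  21='cabbaa' goto ·  ←P4
  22='bb' goto ·  ←P5
  23='cb' goto ·  ←P6

Failure links (BFS by depth):
  fail(1) 'b': from fail(0)=0 chase 'b': 0 ⇒ 0;  out=∅∪out(0)=∅
  fail(7) 'c': from fail(0)=0 chase 'c': 0 ⇒ 0;  out=∅∪out(0)=∅
  fail(13) 'a': from fail(0)=0 chase 'a': 0 ⇒ 0;  out=∅∪out(0)=∅
  fail(2) 'ba': from fail(1)=0 chase 'a': 0 ⇒ 13;  out=∅∪out(13)=∅
  fail(8) 'cc': from fail(7)=0 chase 'c': 0 ⇒ 7;  out=∅∪out(7)=∅
  fail(10) 'ca': from fail(7)=0 chase 'a': 0 ⇒ 13;  out=∅∪out(13)=∅
  fail(14) 'aa': from fail(13)=0 chase 'a': 0 ⇒ 13;  out=∅∪out(13)=∅
  fail(22) 'bb': from fail(1)=0 chase 'b': 0 ⇒ 1;  out={5}∪out(1)={5}
  fail(23) 'cb': from fail(7)=0 chase 'b': 0 ⇒ 1;  out={6}∪out(1)={6}
  fail(3) 'bab': from fail(2)=13 chase 'b': 13→0 ⇒ 1;  out=∅∪out(1)=∅
  fail(9) 'ccb': from fail(8)=7 chase 'b': 7 ⇒ 23;  out={1}∪out(23)={1,6}
  fail(11) 'cac': from fail(10)=13 chase 'c': 13→0 ⇒ 7;  out=∅∪out(7)=∅
  fail(15) 'aab': from fail(14)=13 chase 'b': 13→0 ⇒ 1;  out=∅∪out(1)=∅
  fail(18) 'cab': from fail(10)=13 chase 'b': 13→0 ⇒ 1;  out=∅∪out(1)=∅
  fail(4) 'babc': from fail(3)=1 chase 'c': 1→0 ⇒ 7;  out=∅∪out(7)=∅
  fail(12) 'cacc': from fail(11)=7 chase 'c': 7 ⇒ 8;  out={2}∪out(8)={2}
  fail(16) 'aaba': from fail(15)=1 chase 'a': 1 ⇒ 2;  out=∅∪out(2)=∅
  fail(19) 'cabb': from fail(18)=1 chase 'b': 1 ⇒ 22;  out=∅∪out(22)={5}
  fail(5) 'babcb': from fail(4)=7 chase 'b': 7 ⇒ 23;  out=∅∪out(23)={6}
  fail(17) 'aabaa': from fail(16)=2 chase 'a': 2→13 ⇒ 14;  out={3}∪out(14)={3}
  fail(20) 'cabba': from fail(19)=22 chase 'a': 22→1 ⇒ 2;  out=∅∪out(2)=∅
  fail(6) 'babcbb': from fail(5)=23 chase 'b': 23→1 ⇒ 22;  out={0}∪out(22)={0,5}
  fail(21) 'cabbaa': from fail(20)=2 chase 'a': 2→13 ⇒ 14;  out={4}∪out(14)={4}

Run:
i=0 'c': node 0→7
i=1 'a': node 7→10
i=2 'c': node 10→11
i=3 'c': node 11→12  ** P2@[0:3]
i=4 'c': node 12→8 (via fail)
i=5 'c': node 8→8 (via fail)
i=6 'a': node 8→10 (via fail)
i=7 'b': node 10→18
i=8 'b': node 18→19  ** P5@[7:8]
i=9 'a': node 19→20
i=10 'a': node 20→21  ** P4@[5:10]
i=11 'c': node 21→7 (via fail)
i=12 'c': node 7→8
i=13 'b': node 8→9  ** P1@[11:13],P6@[12:13]
i=14 'a': node 9→2 (via fail)
i=15 'b': node 2→3
i=16 'b': node 3→22 (via fail)  ** P5@[15:16]
i=17 'a': node 22→2 (via fail)
i=18 'b': node 2→3
i=19 'c': node 3→4
i=20 'b': node 4→5  ** P6@[19:20]
i=21 'b': node 5→6  ** P0@[16:21],P5@[20:21]
i=22 'c': node 6→7 (via fail)
i=23 'c': node 7→8
i=24 'c': node 8→8 (via fail)
i=25 'a': node 8→10 (via fail)
i=26 'b': node 10→18
i=27 'b': node 18→19  ** P5@[26:27]
i=28 'a': node 19→20
i=29 'a': node 20→21  ** P4@[24:29]
i=30 'b': node 21→15 (via fail)
i=31 'b': node 15→22 (via fail)  ** P5@[30:31]
i=32 'b': node 22→22 (via fail)  ** P5@[31:32]
i=33 'b': node 22→22 (via fail)  ** P5@[32:33]
i=34 'a': node 22→2 (via fail)

All matches (sorted): [[3,2],[8,5],[10,4],[13,1],[13,6],[16,5],[20,6],[21,0],[21,5],[27,5],[29,4],[31,5],[32,5],[33,5]]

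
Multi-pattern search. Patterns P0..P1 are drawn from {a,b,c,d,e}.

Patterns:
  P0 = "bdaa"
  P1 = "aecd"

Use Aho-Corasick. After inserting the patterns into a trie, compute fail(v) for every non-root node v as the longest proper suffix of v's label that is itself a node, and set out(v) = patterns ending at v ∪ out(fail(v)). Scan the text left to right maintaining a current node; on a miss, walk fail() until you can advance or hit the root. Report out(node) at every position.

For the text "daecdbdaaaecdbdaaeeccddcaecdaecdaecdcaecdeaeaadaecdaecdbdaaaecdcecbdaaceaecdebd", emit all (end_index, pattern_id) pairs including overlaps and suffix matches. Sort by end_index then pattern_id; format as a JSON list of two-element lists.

Build:
Trie (insert patterns):
  n0 'ε': a→5 b→1
  n1 'b': d→2
  n2 'bd': a→3
  n3 'bda': a→4
  n4 'bdaa': ·  ←P0
  n5 'a': e→6
  n6 'ae': c→7
  n7 'aec': d→8
  n8 'aecd': ·  ←P1

Failure links (BFS by depth):
  fail(1) 'b': from fail(0)=0 chase 'b': 0 ⇒ 0;  out=∅∪out(0)=∅
  fail(5) 'a': from fail(0)=0 chase 'a': 0 ⇒ 0;  out=∅∪out(0)=∅
  fail(2) 'bd': from fail(1)=0 chase 'd': 0 ⇒ 0;  out=∅∪out(0)=∅
  fail(6) 'ae': from fail(5)=0 chase 'e': 0 ⇒ 0;  out=∅∪out(0)=∅
  fail(3) 'bda': from fail(2)=0 chase 'a': 0 ⇒ 5;  out=∅∪out(5)=∅
  fail(7) 'aec': from fail(6)=0 chase 'c': 0 ⇒ 0;  out=∅∪out(0)=∅
  fail(4) 'bdaa': from fail(3)=5 chase 'a': 5→0 ⇒ 5;  out={0}∪out(5)={0}
  fail(8) 'aecd': from fail(7)=0 chase 'd': 0 ⇒ 0;  out={1}∪out(0)={1}

Run:
[0] read 'd'  n0⇒n0
[1] read 'a'  n0⇒n5
[2] read 'e'  n5⇒n6
[3] read 'c'  n6⇒n7
[4] read 'd'  n7⇒n8  → match P1@[1:4]
[5] read 'b'  n8⇒n1 (via fail)
[6] read 'd'  n1⇒n2
[7] read 'a'  n2⇒n3
[8] read 'a'  n3⇒n4  → match P0@[5:8]
[9] read 'a'  n4⇒n5 (via fail)
[10] read 'e'  n5⇒n6
[11] read 'c'  n6⇒n7
[12] read 'd'  n7⇒n8  → match P1@[9:12]
[13] read 'b'  n8⇒n1 (via fail)
[14] read 'd'  n1⇒n2
[15] read 'a'  n2⇒n3
[16] read 'a'  n3⇒n4  → match P0@[13:16]
[17] read 'e'  n4⇒n6 (via fail)
[18] read 'e'  n6⇒n0 (via fail)
[19] read 'c'  n0⇒n0
[20] read 'c'  n0⇒n0
[21] read 'd'  n0⇒n0
[22] read 'd'  n0⇒n0
[23] read 'c'  n0⇒n0
[24] read 'a'  n0⇒n5
[25] read 'e'  n5⇒n6
[26] read 'c'  n6⇒n7
[27] read 'd'  n7⇒n8  → match P1@[24:27]
[28] read 'a'  n8⇒n5 (via fail)
[29] read 'e'  n5⇒n6
[30] read 'c'  n6⇒n7
[31] read 'd'  n7⇒n8  → match P1@[28:31]
[32] read 'a'  n8⇒n5 (via fail)
[33] read 'e'  n5⇒n6
[34] read 'c'  n6⇒n7
[35] read 'd'  n7⇒n8  → match P1@[32:35]
[36] read 'c'  n8⇒n0 (via fail)
[37] read 'a'  n0⇒n5
[38] read 'e'  n5⇒n6
[39] read 'c'  n6⇒n7
[40] read 'd'  n7⇒n8  → match P1@[37:40]
[41] read 'e'  n8⇒n0 (via fail)
[42] read 'a'  n0⇒n5
[43] read 'e'  n5⇒n6
[44] read 'a'  n6⇒n5 (via fail)
[45] read 'a'  n5⇒n5 (via fail)
[46] read 'd'  n5⇒n0 (via fail)
[47] read 'a'  n0⇒n5
[48] read 'e'  n5⇒n6
[49] read 'c'  n6⇒n7
[50] read 'd'  n7⇒n8  → match P1@[47:50]
[51] read 'a'  n8⇒n5 (via fail)
[52] read 'e'  n5⇒n6
[53] read 'c'  n6⇒n7
[54] read 'd'  n7⇒n8  → match P1@[51:54]
[55] read 'b'  n8⇒n1 (via fail)
[56] read 'd'  n1⇒n2
[57] read 'a'  n2⇒n3
[58] read 'a'  n3⇒n4  → match P0@[55:58]
[59] read 'a'  n4⇒n5 (via fail)
[60] read 'e'  n5⇒n6
[61] read 'c'  n6⇒n7
[62] read 'd'  n7⇒n8  → match P1@[59:62]
[63] read 'c'  n8⇒n0 (via fail)
[64] read 'e'  n0⇒n0
[65] read 'c'  n0⇒n0
[66] read 'b'  n0⇒n1
[67] read 'd'  n1⇒n2
[68] read 'a'  n2⇒n3
[69] read 'a'  n3⇒n4  → match P0@[66:69]
[70] read 'c'  n4⇒n0 (via fail)
[71] read 'e'  n0⇒n0
[72] read 'a'  n0⇒n5
[73] read 'e'  n5⇒n6
[74] read 'c'  n6⇒n7
[75] read 'd'  n7⇒n8  → match P1@[72:75]
[76] read 'e'  n8⇒n0 (via fail)
[77] read 'b'  n0⇒n1
[78] read 'd'  n1⇒n2

Result: [[4,1],[8,0],[12,1],[16,0],[27,1],[31,1],[35,1],[40,1],[50,1],[54,1],[58,0],[62,1],[69,0],[75,1]]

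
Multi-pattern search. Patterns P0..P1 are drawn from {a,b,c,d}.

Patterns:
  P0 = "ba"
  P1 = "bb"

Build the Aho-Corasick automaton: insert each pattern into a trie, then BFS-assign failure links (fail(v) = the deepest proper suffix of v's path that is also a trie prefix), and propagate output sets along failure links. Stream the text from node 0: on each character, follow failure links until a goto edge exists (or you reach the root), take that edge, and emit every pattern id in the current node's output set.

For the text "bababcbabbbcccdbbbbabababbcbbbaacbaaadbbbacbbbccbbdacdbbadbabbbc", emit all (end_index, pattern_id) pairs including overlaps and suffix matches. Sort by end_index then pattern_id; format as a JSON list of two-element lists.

Construct AC machine:
Trie (insert patterns):
  0='ε' goto b→1
  1='b' goto a→2 b→3
  2='ba' goto ·  [P0 ends]
  3='bb' goto ·  [P1 ends]

BFS fail/out derivation:
  n1('b'): parent n0 fail=0; on 'b' 0 → fail=0;  out ∅∪∅=∅
  n2('ba'): parent n1 fail=0; on 'a' 0 → fail=0;  out {0}∪∅={0}
  n3('bb'): parent n1 fail=0; on 'b' 0 → fail=1;  out {1}∪∅={1}

Text stream:
[0] read 'b'  n0⇒n1
[1] read 'a'  n1⇒n2  emit P0@[0:1]
[2] read 'b'  n2⇒n1 ·f
[3] read 'a'  n1⇒n2  emit P0@[2:3]
[4] read 'b'  n2⇒n1 ·f
[5] read 'c'  n1⇒n0 ·f
[6] read 'b'  n0⇒n1
[7] read 'a'  n1⇒n2  emit P0@[6:7]
[8] read 'b'  n2⇒n1 ·f
[9] read 'b'  n1⇒n3  emit P1@[8:9]
[10] read 'b'  n3⇒n3 ·f  emit P1@[9:10]
[11] read 'c'  n3⇒n0 ·f
[12] read 'c'  n0⇒n0
[13] read 'c'  n0⇒n0
[14] read 'd'  n0⇒n0
[15] read 'b'  n0⇒n1
[16] read 'b'  n1⇒n3  emit P1@[15:16]
[17] read 'b'  n3⇒n3 ·f  emit P1@[16:17]
[18] read 'b'  n3⇒n3 ·f  emit P1@[17:18]
[19] read 'a'  n3⇒n2 ·f  emit P0@[18:19]
[20] read 'b'  n2⇒n1 ·f
[21] read 'a'  n1⇒n2  emit P0@[20:21]
[22] read 'b'  n2⇒n1 ·f
[23] read 'a'  n1⇒n2  emit P0@[22:23]
[24] read 'b'  n2⇒n1 ·f
[25] read 'b'  n1⇒n3  emit P1@[24:25]
[26] read 'c'  n3⇒n0 ·f
[27] read 'b'  n0⇒n1
[28] read 'b'  n1⇒n3  emit P1@[27:28]
[29] read 'b'  n3⇒n3 ·f  emit P1@[28:29]
[30] read 'a'  n3⇒n2 ·f  emit P0@[29:30]
[31] read 'a'  n2⇒n0 ·f
[32] read 'c'  n0⇒n0
[33] read 'b'  n0⇒n1
[34] read 'a'  n1⇒n2  emit P0@[33:34]
[35] read 'a'  n2⇒n0 ·f
[36] read 'a'  n0⇒n0
[37] read 'd'  n0⇒n0
[38] read 'b'  n0⇒n1
[39] read 'b'  n1⇒n3  emit P1@[38:39]
[40] read 'b'  n3⇒n3 ·f  emit P1@[39:40]
[41] read 'a'  n3⇒n2 ·f  emit P0@[40:41]
[42] read 'c'  n2⇒n0 ·f
[43] read 'b'  n0⇒n1
[44] read 'b'  n1⇒n3  emit P1@[43:44]
[45] read 'b'  n3⇒n3 ·f  emit P1@[44:45]
[46] read 'c'  n3⇒n0 ·f
[47] read 'c'  n0⇒n0
[48] read 'b'  n0⇒n1
[49] read 'b'  n1⇒n3  emit P1@[48:49]
[50] read 'd'  n3⇒n0 ·f
[51] read 'a'  n0⇒n0
[52] read 'c'  n0⇒n0
[53] read 'd'  n0⇒n0
[54] read 'b'  n0⇒n1
[55] read 'b'  n1⇒n3  emit P1@[54:55]
[56] read 'a'  n3⇒n2 ·f  emit P0@[55:56]
[57] read 'd'  n2⇒n0 ·f
[58] read 'b'  n0⇒n1
[59] read 'a'  n1⇒n2  emit P0@[58:59]
[60] read 'b'  n2⇒n1 ·f
[61] read 'b'  n1⇒n3  emit P1@[60:61]
[62] read 'b'  n3⇒n3 ·f  emit P1@[61:62]
[63] read 'c'  n3⇒n0 ·f

All matches (sorted): [[1,0],[3,0],[7,0],[9,1],[10,1],[16,1],[17,1],[18,1],[19,0],[21,0],[23,0],[25,1],[28,1],[29,1],[30,0],[34,0],[39,1],[40,1],[41,0],[44,1],[45,1],[49,1],[55,1],[56,0],[59,0],[61,1],[62,1]]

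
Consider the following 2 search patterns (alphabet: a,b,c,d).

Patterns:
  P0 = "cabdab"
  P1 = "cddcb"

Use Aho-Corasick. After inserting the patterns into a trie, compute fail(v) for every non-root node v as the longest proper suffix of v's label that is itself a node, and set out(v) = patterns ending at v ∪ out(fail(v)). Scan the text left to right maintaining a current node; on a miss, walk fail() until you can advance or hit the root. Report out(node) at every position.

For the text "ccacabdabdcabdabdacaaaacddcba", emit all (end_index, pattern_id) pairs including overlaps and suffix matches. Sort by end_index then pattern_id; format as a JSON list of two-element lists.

Build automaton:
Trie (insert patterns):
  0='ε' goto c→1
  1='c' goto a→2 d→7
  2='ca' goto b→3
  3='cab' goto d→4
  4='cabd' goto a→5
  5='cabda' goto b→6
  6='cabdab' goto ·  [P0 ends]
  7='cd' goto d→8
  8='cdd' goto c→9
  9='cddc' goto b→10
  10='cddcb' goto ·  [P1 ends]

BFS fail/out derivation:
  fail(1) 'c': from fail(0)=0 chase 'c': 0 ⇒ 0;  out=∅∪out(0)=∅
  fail(2) 'ca': from fail(1)=0 chase 'a': 0 ⇒ 0;  out=∅∪out(0)=∅
  fail(7) 'cd': from fail(1)=0 chase 'd': 0 ⇒ 0;  out=∅∪out(0)=∅
  fail(3) 'cab': from fail(2)=0 chase 'b': 0 ⇒ 0;  out=∅∪out(0)=∅
  fail(8) 'cdd': from fail(7)=0 chase 'd': 0 ⇒ 0;  out=∅∪out(0)=∅
  fail(4) 'cabd': from fail(3)=0 chase 'd': 0 ⇒ 0;  out=∅∪out(0)=∅
  fail(9) 'cddc': from fail(8)=0 chase 'c': 0 ⇒ 1;  out=∅∪out(1)=∅
  fail(5) 'cabda': from fail(4)=0 chase 'a': 0 ⇒ 0;  out=∅∪out(0)=∅
  fail(10) 'cddcb': from fail(9)=1 chase 'b': 1→0 ⇒ 0;  out={1}∪out(0)={1}
  fail(6) 'cabdab': from fail(5)=0 chase 'b': 0 ⇒ 0;  out={0}∪out(0)={0}

Text stream:
pos 0 'c': at 1
pos 1 'c': at 1 (fail-walked)
pos 2 'a': at 2
pos 3 'c': at 1 (fail-walked)
pos 4 'a': at 2
pos 5 'b': at 3
pos 6 'd': at 4
pos 7 'a': at 5
pos 8 'b': at 6  ** P0@[3:8]
pos 9 'd': at 0 (fail-walked)
pos 10 'c': at 1
pos 11 'a': at 2
pos 12 'b': at 3
pos 13 'd': at 4
pos 14 'a': at 5
pos 15 'b': at 6  ** P0@[10:15]
pos 16 'd': at 0 (fail-walked)
pos 17 'a': at 0
pos 18 'c': at 1
pos 19 'a': at 2
pos 20 'a': at 0 (fail-walked)
pos 21 'a': at 0
pos 22 'a': at 0
pos 23 'c': at 1
pos 24 'd': at 7
pos 25 'd': at 8
pos 26 'c': at 9
pos 27 'b': at 10  ** P1@[23:27]
pos 28 'a': at 0 (fail-walked)

Matches: [[8,0],[15,0],[27,1]]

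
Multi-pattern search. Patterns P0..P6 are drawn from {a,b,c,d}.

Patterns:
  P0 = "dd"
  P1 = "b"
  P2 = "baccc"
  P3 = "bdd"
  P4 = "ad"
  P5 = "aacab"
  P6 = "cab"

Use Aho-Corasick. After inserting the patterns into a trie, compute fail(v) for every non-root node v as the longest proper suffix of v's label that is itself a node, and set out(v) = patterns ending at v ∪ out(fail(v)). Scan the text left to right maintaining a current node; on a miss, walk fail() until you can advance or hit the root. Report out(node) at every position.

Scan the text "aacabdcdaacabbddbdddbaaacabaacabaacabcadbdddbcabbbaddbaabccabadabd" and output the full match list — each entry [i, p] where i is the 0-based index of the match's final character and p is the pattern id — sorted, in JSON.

Build automaton:
Trie nodes:
  0='ε' goto a→10 b→3 c→16 d→1
  1='d' goto d→2
  2='dd' goto ·  ←P0
  3='b' goto a→4 d→8  ←P1
  4='ba' goto c→5
  5='bac' goto c→6
  6='bacc' goto c→7
  7='baccc' goto ·  ←P2
  8='bd' goto d→9
  9='bdd' goto ·  ←P3
  10='a' goto a→12 d→11
  11='ad' goto ·  ←P4
  12='aa' goto c→13
  13='aac' goto a→14
  14='aaca' goto b→15
  15='aacab' goto ·  ←P5
  16='c' goto a→17
  17='ca' goto b→18
  18='cab' goto ·  ←P6

Failure links (BFS by depth):
  n1('d'): parent n0 fail=0; on 'd' 0 → fail=0;  out ∅∪∅=∅
  n3('b'): parent n0 fail=0; on 'b' 0 → fail=0;  out {1}∪∅={1}
  n10('a'): parent n0 fail=0; on 'a' 0 → fail=0;  out ∅∪∅=∅
  n16('c'): parent n0 fail=0; on 'c' 0 → fail=0;  out ∅∪∅=∅
  n2('dd'): parent n1 fail=0; on 'd' 0 → fail=1;  out {0}∪∅={0}
  n4('ba'): parent n3 fail=0; on 'a' 0 → fail=10;  out ∅∪∅=∅
  n8('bd'): parent n3 fail=0; on 'd' 0 → fail=1;  out ∅∪∅=∅
  n11('ad'): parent n10 fail=0; on 'd' 0 → fail=1;  out {4}∪∅={4}
  n12('aa'): parent n10 fail=0; on 'a' 0 → fail=10;  out ∅∪∅=∅
  n17('ca'): parent n16 fail=0; on 'a' 0 → fail=10;  out ∅∪∅=∅
  n5('bac'): parent n4 fail=10; on 'c' 10→0 → fail=16;  out ∅∪∅=∅
  n9('bdd'): parent n8 fail=1; on 'd' 1 → fail=2;  out {3}∪{0}={0,3}
  n13('aac'): parent n12 fail=10; on 'c' 10→0 → fail=16;  out ∅∪∅=∅
  n18('cab'): parent n17 fail=10; on 'b' 10→0 → fail=3;  out {6}∪{1}={1,6}
  n6('bacc'): parent n5 fail=16; on 'c' 16→0 → fail=16;  out ∅∪∅=∅
  n14('aaca'): parent n13 fail=16; on 'a' 16 → fail=17;  out ∅∪∅=∅
  n7('baccc'): parent n6 fail=16; on 'c' 16→0 → fail=16;  out {2}∪∅={2}
  n15('aacab'): parent n14 fail=17; on 'b' 17 → fail=18;  out {5}∪{1,6}={1,5,6}

Run:
i=0 'a': node 0→10
i=1 'a': node 10→12
i=2 'c': node 12→13
i=3 'a': node 13→14
i=4 'b': node 14→15  ** P1@[4:4],P5@[0:4],P6@[2:4]
i=5 'd': node 15→8 (via fail)
i=6 'c': node 8→16 (via fail)
i=7 'd': node 16→1 (via fail)
i=8 'a': node 1→10 (via fail)
i=9 'a': node 10→12
i=10 'c': node 12→13
i=11 'a': node 13→14
i=12 'b': node 14→15  ** P1@[12:12],P5@[8:12],P6@[10:12]
i=13 'b': node 15→3 (via fail)  ** P1@[13:13]
i=14 'd': node 3→8
i=15 'd': node 8→9  ** P0@[14:15],P3@[13:15]
i=16 'b': node 9→3 (via fail)  ** P1@[16:16]
i=17 'd': node 3→8
i=18 'd': node 8→9  ** P0@[17:18],P3@[16:18]
i=19 'd': node 9→2 (via fail)  ** P0@[18:19]
i=20 'b': node 2→3 (via fail)  ** P1@[20:20]
i=21 'a': node 3→4
i=22 'a': node 4→12 (via fail)
i=23 'a': node 12→12 (via fail)
i=24 'c': node 12→13
i=25 'a': node 13→14
i=26 'b': node 14→15  ** P1@[26:26],P5@[22:26],P6@[24:26]
i=27 'a': node 15→4 (via fail)
i=28 'a': node 4→12 (via fail)
i=29 'c': node 12→13
i=30 'a': node 13→14
i=31 'b': node 14→15  ** P1@[31:31],P5@[27:31],P6@[29:31]
i=32 'a': node 15→4 (via fail)
i=33 'a': node 4→12 (via fail)
i=34 'c': node 12→13
i=35 'a': node 13→14
i=36 'b': node 14→15  ** P1@[36:36],P5@[32:36],P6@[34:36]
i=37 'c': node 15→16 (via fail)
i=38 'a': node 16→17
i=39 'd': node 17→11 (via fail)  ** P4@[38:39]
i=40 'b': node 11→3 (via fail)  ** P1@[40:40]
i=41 'd': node 3→8
i=42 'd': node 8→9  ** P0@[41:42],P3@[40:42]
i=43 'd': node 9→2 (via fail)  ** P0@[42:43]
i=44 'b': node 2→3 (via fail)  ** P1@[44:44]
i=45 'c': node 3→16 (via fail)
i=46 'a': node 16→17
i=47 'b': node 17→18  ** P1@[47:47],P6@[45:47]
i=48 'b': node 18→3 (via fail)  ** P1@[48:48]
i=49 'b': node 3→3 (via fail)  ** P1@[49:49]
i=50 'a': node 3→4
i=51 'd': node 4→11 (via fail)  ** P4@[50:51]
i=52 'd': node 11→2 (via fail)  ** P0@[51:52]
i=53 'b': node 2→3 (via fail)  ** P1@[53:53]
i=54 'a': node 3→4
i=55 'a': node 4→12 (via fail)
i=56 'b': node 12→3 (via fail)  ** P1@[56:56]
i=57 'c': node 3→16 (via fail)
i=58 'c': node 16→16 (via fail)
i=59 'a': node 16→17
i=60 'b': node 17→18  ** P1@[60:60],P6@[58:60]
i=61 'a': node 18→4 (via fail)
i=62 'd': node 4→11 (via fail)  ** P4@[61:62]
i=63 'a': node 11→10 (via fail)
i=64 'b': node 10→3 (via fail)  ** P1@[64:64]
i=65 'd': node 3→8

All matches (sorted): [[4,1],[4,5],[4,6],[12,1],[12,5],[12,6],[13,1],[15,0],[15,3],[16,1],[18,0],[18,3],[19,0],[20,1],[26,1],[26,5],[26,6],[31,1],[31,5],[31,6],[36,1],[36,5],[36,6],[39,4],[40,1],[42,0],[42,3],[43,0],[44,1],[47,1],[47,6],[48,1],[49,1],[51,4],[52,0],[53,1],[56,1],[60,1],[60,6],[62,4],[64,1]]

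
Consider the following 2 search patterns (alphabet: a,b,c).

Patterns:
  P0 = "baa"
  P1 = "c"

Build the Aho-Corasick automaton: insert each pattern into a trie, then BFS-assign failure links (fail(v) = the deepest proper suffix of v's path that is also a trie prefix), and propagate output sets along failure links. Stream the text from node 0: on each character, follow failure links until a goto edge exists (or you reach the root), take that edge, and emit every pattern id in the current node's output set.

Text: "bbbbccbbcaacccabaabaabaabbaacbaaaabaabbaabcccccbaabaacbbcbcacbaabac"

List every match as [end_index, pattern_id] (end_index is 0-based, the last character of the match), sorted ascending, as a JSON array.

Build:
Trie nodes:
  n0 'ε': b→1 c→4
  n1 'b': a→2
  n2 'ba': a→3
  n3 'baa': ·  ←P0
  n4 'c': ·  ←P1

Failure links (BFS by depth):
  n1('b'): parent n0 fail=0; on 'b' 0 → fail=0;  out ∅∪∅=∅
  n4('c'): parent n0 fail=0; on 'c' 0 → fail=0;  out {1}∪∅={1}
  n2('ba'): parent n1 fail=0; on 'a' 0 → fail=0;  out ∅∪∅=∅
  n3('baa'): parent n2 fail=0; on 'a' 0 → fail=0;  out {0}∪∅={0}

Scan:
i=0 'b': node 0→1
i=1 'b': node 1→1 (via fail)
i=2 'b': node 1→1 (via fail)
i=3 'b': node 1→1 (via fail)
i=4 'c': node 1→4 (via fail)  ** P1@[4:4]
i=5 'c': node 4→4 (via fail)  ** P1@[5:5]
i=6 'b': node 4→1 (via fail)
i=7 'b': node 1→1 (via fail)
i=8 'c': node 1→4 (via fail)  ** P1@[8:8]
i=9 'a': node 4→0 (via fail)
i=10 'a': node 0→0
i=11 'c': node 0→4  ** P1@[11:11]
i=12 'c': node 4→4 (via fail)  ** P1@[12:12]
i=13 'c': node 4→4 (via fail)  ** P1@[13:13]
i=14 'a': node 4→0 (via fail)
i=15 'b': node 0→1
i=16 'a': node 1→2
i=17 'a': node 2→3  ** P0@[15:17]
i=18 'b': node 3→1 (via fail)
i=19 'a': node 1→2
i=20 'a': node 2→3  ** P0@[18:20]
i=21 'b': node 3→1 (via fail)
i=22 'a': node 1→2
i=23 'a': node 2→3  ** P0@[21:23]
i=24 'b': node 3→1 (via fail)
i=25 'b': node 1→1 (via fail)
i=26 'a': node 1→2
i=27 'a': node 2→3  ** P0@[25:27]
i=28 'c': node 3→4 (via fail)  ** P1@[28:28]
i=29 'b': node 4→1 (via fail)
i=30 'a': node 1→2
i=31 'a': node 2→3  ** P0@[29:31]
i=32 'a': node 3→0 (via fail)
i=33 'a': node 0→0
i=34 'b': node 0→1
i=35 'a': node 1→2
i=36 'a': node 2→3  ** P0@[34:36]
i=37 'b': node 3→1 (via fail)
i=38 'b': node 1→1 (via fail)
i=39 'a': node 1→2
i=40 'a': node 2→3  ** P0@[38:40]
i=41 'b': node 3→1 (via fail)
i=42 'c': node 1→4 (via fail)  ** P1@[42:42]
i=43 'c': node 4→4 (via fail)  ** P1@[43:43]
i=44 'c': node 4→4 (via fail)  ** P1@[44:44]
i=45 'c': node 4→4 (via fail)  ** P1@[45:45]
i=46 'c': node 4→4 (via fail)  ** P1@[46:46]
i=47 'b': node 4→1 (via fail)
i=48 'a': node 1→2
i=49 'a': node 2→3  ** P0@[47:49]
i=50 'b': node 3→1 (via fail)
i=51 'a': node 1→2
i=52 'a': node 2→3  ** P0@[50:52]
i=53 'c': node 3→4 (via fail)  ** P1@[53:53]
i=54 'b': node 4→1 (via fail)
i=55 'b': node 1→1 (via fail)
i=56 'c': node 1→4 (via fail)  ** P1@[56:56]
i=57 'b': node 4→1 (via fail)
i=58 'c': node 1→4 (via fail)  ** P1@[58:58]
i=59 'a': node 4→0 (via fail)
i=60 'c': node 0→4  ** P1@[60:60]
i=61 'b': node 4→1 (via fail)
i=62 'a': node 1→2
i=63 'a': node 2→3  ** P0@[61:63]
i=64 'b': node 3→1 (via fail)
i=65 'a': node 1→2
i=66 'c': node 2→4 (via fail)  ** P1@[66:66]

All matches (sorted): [[4,1],[5,1],[8,1],[11,1],[12,1],[13,1],[17,0],[20,0],[23,0],[27,0],[28,1],[31,0],[36,0],[40,0],[42,1],[43,1],[44,1],[45,1],[46,1],[49,0],[52,0],[53,1],[56,1],[58,1],[60,1],[63,0],[66,1]]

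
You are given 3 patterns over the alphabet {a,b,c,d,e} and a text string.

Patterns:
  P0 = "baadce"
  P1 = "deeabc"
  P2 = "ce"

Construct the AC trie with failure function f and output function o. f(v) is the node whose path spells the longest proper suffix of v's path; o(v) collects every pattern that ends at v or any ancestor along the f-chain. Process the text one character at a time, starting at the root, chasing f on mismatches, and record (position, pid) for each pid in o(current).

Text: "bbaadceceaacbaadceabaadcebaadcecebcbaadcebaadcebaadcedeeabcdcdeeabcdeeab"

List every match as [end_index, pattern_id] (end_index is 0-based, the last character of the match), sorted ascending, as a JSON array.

Build automaton:
Trie nodes:
  n0 'ε': b→1 c→13 d→7
  n1 'b': a→2
  n2 'ba': a→3
  n3 'baa': d→4
  n4 'baad': c→5
  n5 'baadc': e→6
  n6 'baadce': ·  ←P0
  n7 'd': e→8
  n8 'de': e→9
  n9 'dee': a→10
  n10 'deea': b→11
  n11 'deeab': c→12
  n12 'deeabc': ·  ←P1
  n13 'c': e→14
  n14 'ce': ·  ←P2

BFS fail/out derivation:
  n1('b'): parent n0 fail=0; on 'b' 0 → fail=0;  out ∅∪∅=∅
  n7('d'): parent n0 fail=0; on 'd' 0 → fail=0;  out ∅∪∅=∅
  n13('c'): parent n0 fail=0; on 'c' 0 → fail=0;  out ∅∪∅=∅
  n2('ba'): parent n1 fail=0; on 'a' 0 → fail=0;  out ∅∪∅=∅
  n8('de'): parent n7 fail=0; on 'e' 0 → fail=0;  out ∅∪∅=∅
  n14('ce'): parent n13 fail=0; on 'e' 0 → fail=0;  out {2}∪∅={2}
  n3('baa'): parent n2 fail=0; on 'a' 0 → fail=0;  out ∅∪∅=∅
  n9('dee'): parent n8 fail=0; on 'e' 0 → fail=0;  out ∅∪∅=∅
  n4('baad'): parent n3 fail=0; on 'd' 0 → fail=7;  out ∅∪∅=∅
  n10('deea'): parent n9 fail=0; on 'a' 0 → fail=0;  out ∅∪∅=∅
  n5('baadc'): parent n4 fail=7; on 'c' 7→0 → fail=13;  out ∅∪∅=∅
  n11('deeab'): parent n10 fail=0; on 'b' 0 → fail=1;  out ∅∪∅=∅
  n6('baadce'): parent n5 fail=13; on 'e' 13 → fail=14;  out {0}∪{2}={0,2}
  n12('deeabc'): parent n11 fail=1; on 'c' 1→0 → fail=13;  out {1}∪∅={1}

Text stream:
i=0 'b': node 0→1
i=1 'b': node 1→1 ·f
i=2 'a': node 1→2
i=3 'a': node 2→3
i=4 'd': node 3→4
i=5 'c': node 4→5
i=6 'e': node 5→6  emit P0@[1:6],P2@[5:6]
i=7 'c': node 6→13 ·f
i=8 'e': node 13→14  emit P2@[7:8]
i=9 'a': node 14→0 ·f
i=10 'a': node 0→0
i=11 'c': node 0→13
i=12 'b': node 13→1 ·f
i=13 'a': node 1→2
i=14 'a': node 2→3
i=15 'd': node 3→4
i=16 'c': node 4→5
i=17 'e': node 5→6  emit P0@[12:17],P2@[16:17]
i=18 'a': node 6→0 ·f
i=19 'b': node 0→1
i=20 'a': node 1→2
i=21 'a': node 2→3
i=22 'd': node 3→4
i=23 'c': node 4→5
i=24 'e': node 5→6  emit P0@[19:24],P2@[23:24]
i=25 'b': node 6→1 ·f
i=26 'a': node 1→2
i=27 'a': node 2→3
i=28 'd': node 3→4
i=29 'c': node 4→5
i=30 'e': node 5→6  emit P0@[25:30],P2@[29:30]
i=31 'c': node 6→13 ·f
i=32 'e': node 13→14  emit P2@[31:32]
i=33 'b': node 14→1 ·f
i=34 'c': node 1→13 ·f
i=35 'b': node 13→1 ·f
i=36 'a': node 1→2
i=37 'a': node 2→3
i=38 'd': node 3→4
i=39 'c': node 4→5
i=40 'e': node 5→6  emit P0@[35:40],P2@[39:40]
i=41 'b': node 6→1 ·f
i=42 'a': node 1→2
i=43 'a': node 2→3
i=44 'd': node 3→4
i=45 'c': node 4→5
i=46 'e': node 5→6  emit P0@[41:46],P2@[45:46]
i=47 'b': node 6→1 ·f
i=48 'a': node 1→2
i=49 'a': node 2→3
i=50 'd': node 3→4
i=51 'c': node 4→5
i=52 'e': node 5→6  emit P0@[47:52],P2@[51:52]
i=53 'd': node 6→7 ·f
i=54 'e': node 7→8
i=55 'e': node 8→9
i=56 'a': node 9→10
i=57 'b': node 10→11
i=58 'c': node 11→12  emit P1@[53:58]
i=59 'd': node 12→7 ·f
i=60 'c': node 7→13 ·f
i=61 'd': node 13→7 ·f
i=62 'e': node 7→8
i=63 'e': node 8→9
i=64 'a': node 9→10
i=65 'b': node 10→11
i=66 'c': node 11→12  emit P1@[61:66]
i=67 'd': node 12→7 ·f
i=68 'e': node 7→8
i=69 'e': node 8→9
i=70 'a': node 9→10
i=71 'b': node 10→11

Matches: [[6,0],[6,2],[8,2],[17,0],[17,2],[24,0],[24,2],[30,0],[30,2],[32,2],[40,0],[40,2],[46,0],[46,2],[52,0],[52,2],[58,1],[66,1]]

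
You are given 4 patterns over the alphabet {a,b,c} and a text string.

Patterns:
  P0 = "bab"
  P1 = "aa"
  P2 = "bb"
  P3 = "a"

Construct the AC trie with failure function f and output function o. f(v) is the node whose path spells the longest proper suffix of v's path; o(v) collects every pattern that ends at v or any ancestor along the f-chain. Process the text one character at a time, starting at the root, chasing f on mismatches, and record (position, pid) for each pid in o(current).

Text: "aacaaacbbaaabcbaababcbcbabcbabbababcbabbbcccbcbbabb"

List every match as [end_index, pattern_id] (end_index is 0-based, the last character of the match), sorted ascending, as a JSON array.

Construct AC machine:
Trie (insert patterns):
  0='ε' goto a→4 b→1
  1='b' goto a→2 b→6
  2='ba' goto b→3
  3='bab' goto ·  ←P0
  4='a' goto a→5  ←P3
  5='aa' goto ·  ←P1
  6='bb' goto ·  ←P2

BFS fail/out derivation:
  n1('b'): parent n0 fail=0; on 'b' 0 → fail=0;  out ∅∪∅=∅
  n4('a'): parent n0 fail=0; on 'a' 0 → fail=0;  out {3}∪∅={3}
  n2('ba'): parent n1 fail=0; on 'a' 0 → fail=4;  out ∅∪{3}={3}
  n5('aa'): parent n4 fail=0; on 'a' 0 → fail=4;  out {1}∪{3}={1,3}
  n6('bb'): parent n1 fail=0; on 'b' 0 → fail=1;  out {2}∪∅={2}
  n3('bab'): parent n2 fail=4; on 'b' 4→0 → fail=1;  out {0}∪∅={0}

Scan:
i=0 'a': node 0→4  emit P3@[0:0]
i=1 'a': node 4→5  emit P1@[0:1],P3@[1:1]
i=2 'c': node 5→0 (via fail)
i=3 'a': node 0→4  emit P3@[3:3]
i=4 'a': node 4→5  emit P1@[3:4],P3@[4:4]
i=5 'a': node 5→5 (via fail)  emit P1@[4:5],P3@[5:5]
i=6 'c': node 5→0 (via fail)
i=7 'b': node 0→1
i=8 'b': node 1→6  emit P2@[7:8]
i=9 'a': node 6→2 (via fail)  emit P3@[9:9]
i=10 'a': node 2→5 (via fail)  emit P1@[9:10],P3@[10:10]
i=11 'a': node 5→5 (via fail)  emit P1@[10:11],P3@[11:11]
i=12 'b': node 5→1 (via fail)
i=13 'c': node 1→0 (via fail)
i=14 'b': node 0→1
i=15 'a': node 1→2  emit P3@[15:15]
i=16 'a': node 2→5 (via fail)  emit P1@[15:16],P3@[16:16]
i=17 'b': node 5→1 (via fail)
i=18 'a': node 1→2  emit P3@[18:18]
i=19 'b': node 2→3  emit P0@[17:19]
i=20 'c': node 3→0 (via fail)
i=21 'b': node 0→1
i=22 'c': node 1→0 (via fail)
i=23 'b': node 0→1
i=24 'a': node 1→2  emit P3@[24:24]
i=25 'b': node 2→3  emit P0@[23:25]
i=26 'c': node 3→0 (via fail)
i=27 'b': node 0→1
i=28 'a': node 1→2  emit P3@[28:28]
i=29 'b': node 2→3  emit P0@[27:29]
i=30 'b': node 3→6 (via fail)  emit P2@[29:30]
i=31 'a': node 6→2 (via fail)  emit P3@[31:31]
i=32 'b': node 2→3  emit P0@[30:32]
i=33 'a': node 3→2 (via fail)  emit P3@[33:33]
i=34 'b': node 2→3  emit P0@[32:34]
i=35 'c': node 3→0 (via fail)
i=36 'b': node 0→1
i=37 'a': node 1→2  emit P3@[37:37]
i=38 'b': node 2→3  emit P0@[36:38]
i=39 'b': node 3→6 (via fail)  emit P2@[38:39]
i=40 'b': node 6→6 (via fail)  emit P2@[39:40]
i=41 'c': node 6→0 (via fail)
i=42 'c': node 0→0
i=43 'c': node 0→0
i=44 'b': node 0→1
i=45 'c': node 1→0 (via fail)
i=46 'b': node 0→1
i=47 'b': node 1→6  emit P2@[46:47]
i=48 'a': node 6→2 (via fail)  emit P3@[48:48]
i=49 'b': node 2→3  emit P0@[47:49]
i=50 'b': node 3→6 (via fail)  emit P2@[49:50]

Result: [[0,3],[1,1],[1,3],[3,3],[4,1],[4,3],[5,1],[5,3],[8,2],[9,3],[10,1],[10,3],[11,1],[11,3],[15,3],[16,1],[16,3],[18,3],[19,0],[24,3],[25,0],[28,3],[29,0],[30,2],[31,3],[32,0],[33,3],[34,0],[37,3],[38,0],[39,2],[40,2],[47,2],[48,3],[49,0],[50,2]]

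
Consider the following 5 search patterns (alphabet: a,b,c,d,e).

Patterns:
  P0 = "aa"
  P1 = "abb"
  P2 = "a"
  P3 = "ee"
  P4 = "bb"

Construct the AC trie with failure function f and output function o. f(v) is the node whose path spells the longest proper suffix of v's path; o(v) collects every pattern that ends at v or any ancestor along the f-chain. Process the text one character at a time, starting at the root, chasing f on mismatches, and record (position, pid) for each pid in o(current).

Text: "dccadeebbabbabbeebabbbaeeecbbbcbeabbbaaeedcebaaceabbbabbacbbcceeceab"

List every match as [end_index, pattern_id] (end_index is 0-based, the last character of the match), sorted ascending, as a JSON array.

Build automaton:
Trie (insert patterns):
  0='ε' goto a→1 b→7 e→5
  1='a' goto a→2 b→3  ←P2
  2='aa' goto ·  ←P0
  3='ab' goto b→4
  4='abb' goto ·  ←P1
  5='e' goto e→6
  6='ee' goto ·  ←P3
  7='b' goto b→8
  8='bb' goto ·  ←P4

BFS fail/out derivation:
  n1('a'): parent n0 fail=0; on 'a' 0 → fail=0;  out {2}∪∅={2}
  n5('e'): parent n0 fail=0; on 'e' 0 → fail=0;  out ∅∪∅=∅
  n7('b'): parent n0 fail=0; on 'b' 0 → fail=0;  out ∅∪∅=∅
  n2('aa'): parent n1 fail=0; on 'a' 0 → fail=1;  out {0}∪{2}={0,2}
  n3('ab'): parent n1 fail=0; on 'b' 0 → fail=7;  out ∅∪∅=∅
  n6('ee'): parent n5 fail=0; on 'e' 0 → fail=5;  out {3}∪∅={3}
  n8('bb'): parent n7 fail=0; on 'b' 0 → fail=7;  out {4}∪∅={4}
  n4('abb'): parent n3 fail=7; on 'b' 7 → fail=8;  out {1}∪{4}={1,4}

Scan:
[0] read 'd'  n0⇒n0
[1] read 'c'  n0⇒n0
[2] read 'c'  n0⇒n0
[3] read 'a'  n0⇒n1  emit P2@[3:3]
[4] read 'd'  n1⇒n0 (fail-walked)
[5] read 'e'  n0⇒n5
[6] read 'e'  n5⇒n6  emit P3@[5:6]
[7] read 'b'  n6⇒n7 (fail-walked)
[8] read 'b'  n7⇒n8  emit P4@[7:8]
[9] read 'a'  n8⇒n1 (fail-walked)  emit P2@[9:9]
[10] read 'b'  n1⇒n3
[11] read 'b'  n3⇒n4  emit P1@[9:11],P4@[10:11]
[12] read 'a'  n4⇒n1 (fail-walked)  emit P2@[12:12]
[13] read 'b'  n1⇒n3
[14] read 'b'  n3⇒n4  emit P1@[12:14],P4@[13:14]
[15] read 'e'  n4⇒n5 (fail-walked)
[16] read 'e'  n5⇒n6  emit P3@[15:16]
[17] read 'b'  n6⇒n7 (fail-walked)
[18] read 'a'  n7⇒n1 (fail-walked)  emit P2@[18:18]
[19] read 'b'  n1⇒n3
[20] read 'b'  n3⇒n4  emit P1@[18:20],P4@[19:20]
[21] read 'b'  n4⇒n8 (fail-walked)  emit P4@[20:21]
[22] read 'a'  n8⇒n1 (fail-walked)  emit P2@[22:22]
[23] read 'e'  n1⇒n5 (fail-walked)
[24] read 'e'  n5⇒n6  emit P3@[23:24]
[25] read 'e'  n6⇒n6 (fail-walked)  emit P3@[24:25]
[26] read 'c'  n6⇒n0 (fail-walked)
[27] read 'b'  n0⇒n7
[28] read 'b'  n7⇒n8  emit P4@[27:28]
[29] read 'b'  n8⇒n8 (fail-walked)  emit P4@[28:29]
[30] read 'c'  n8⇒n0 (fail-walked)
[31] read 'b'  n0⇒n7
[32] read 'e'  n7⇒n5 (fail-walked)
[33] read 'a'  n5⇒n1 (fail-walked)  emit P2@[33:33]
[34] read 'b'  n1⇒n3
[35] read 'b'  n3⇒n4  emit P1@[33:35],P4@[34:35]
[36] read 'b'  n4⇒n8 (fail-walked)  emit P4@[35:36]
[37] read 'a'  n8⇒n1 (fail-walked)  emit P2@[37:37]
[38] read 'a'  n1⇒n2  emit P0@[37:38],P2@[38:38]
[39] read 'e'  n2⇒n5 (fail-walked)
[40] read 'e'  n5⇒n6  emit P3@[39:40]
[41] read 'd'  n6⇒n0 (fail-walked)
[42] read 'c'  n0⇒n0
[43] read 'e'  n0⇒n5
[44] read 'b'  n5⇒n7 (fail-walked)
[45] read 'a'  n7⇒n1 (fail-walked)  emit P2@[45:45]
[46] read 'a'  n1⇒n2  emit P0@[45:46],P2@[46:46]
[47] read 'c'  n2⇒n0 (fail-walked)
[48] read 'e'  n0⇒n5
[49] read 'a'  n5⇒n1 (fail-walked)  emit P2@[49:49]
[50] read 'b'  n1⇒n3
[51] read 'b'  n3⇒n4  emit P1@[49:51],P4@[50:51]
[52] read 'b'  n4⇒n8 (fail-walked)  emit P4@[51:52]
[53] read 'a'  n8⇒n1 (fail-walked)  emit P2@[53:53]
[54] read 'b'  n1⇒n3
[55] read 'b'  n3⇒n4  emit P1@[53:55],P4@[54:55]
[56] read 'a'  n4⇒n1 (fail-walked)  emit P2@[56:56]
[57] read 'c'  n1⇒n0 (fail-walked)
[58] read 'b'  n0⇒n7
[59] read 'b'  n7⇒n8  emit P4@[58:59]
[60] read 'c'  n8⇒n0 (fail-walked)
[61] read 'c'  n0⇒n0
[62] read 'e'  n0⇒n5
[63] read 'e'  n5⇒n6  emit P3@[62:63]
[64] read 'c'  n6⇒n0 (fail-walked)
[65] read 'e'  n0⇒n5
[66] read 'a'  n5⇒n1 (fail-walked)  emit P2@[66:66]
[67] read 'b'  n1⇒n3

Result: [[3,2],[6,3],[8,4],[9,2],[11,1],[11,4],[12,2],[14,1],[14,4],[16,3],[18,2],[20,1],[20,4],[21,4],[22,2],[24,3],[25,3],[28,4],[29,4],[33,2],[35,1],[35,4],[36,4],[37,2],[38,0],[38,2],[40,3],[45,2],[46,0],[46,2],[49,2],[51,1],[51,4],[52,4],[53,2],[55,1],[55,4],[56,2],[59,4],[63,3],[66,2]]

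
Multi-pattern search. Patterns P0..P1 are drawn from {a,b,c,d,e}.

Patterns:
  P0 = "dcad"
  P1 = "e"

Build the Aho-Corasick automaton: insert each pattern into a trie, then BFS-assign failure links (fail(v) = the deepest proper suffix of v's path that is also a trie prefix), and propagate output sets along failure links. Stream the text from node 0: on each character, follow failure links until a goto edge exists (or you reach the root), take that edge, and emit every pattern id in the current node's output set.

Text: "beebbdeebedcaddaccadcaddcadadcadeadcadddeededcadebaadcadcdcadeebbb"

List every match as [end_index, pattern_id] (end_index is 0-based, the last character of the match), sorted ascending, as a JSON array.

Build:
Trie (insert patterns):
  n0 'ε': d→1 e→5
  n1 'd': c→2
  n2 'dc': a→3
  n3 'dca': d→4
  n4 'dcad': ·  [P0 ends]
  n5 'e': ·  [P1 ends]

BFS fail/out derivation:
  fail(1) 'd': from fail(0)=0 chase 'd': 0 ⇒ 0;  out=∅∪out(0)=∅
  fail(5) 'e': from fail(0)=0 chase 'e': 0 ⇒ 0;  out={1}∪out(0)={1}
  fail(2) 'dc': from fail(1)=0 chase 'c': 0 ⇒ 0;  out=∅∪out(0)=∅
  fail(3) 'dca': from fail(2)=0 chase 'a': 0 ⇒ 0;  out=∅∪out(0)=∅
  fail(4) 'dcad': from fail(3)=0 chase 'd': 0 ⇒ 1;  out={0}∪out(1)={0}

Run:
i=0 'b': node 0→0
i=1 'e': node 0→5  → match P1@[1:1]
i=2 'e': node 5→5 (fail-walked)  → match P1@[2:2]
i=3 'b': node 5→0 (fail-walked)
i=4 'b': node 0→0
i=5 'd': node 0→1
i=6 'e': node 1→5 (fail-walked)  → match P1@[6:6]
i=7 'e': node 5→5 (fail-walked)  → match P1@[7:7]
i=8 'b': node 5→0 (fail-walked)
i=9 'e': node 0→5  → match P1@[9:9]
i=10 'd': node 5→1 (fail-walked)
i=11 'c': node 1→2
i=12 'a': node 2→3
i=13 'd': node 3→4  → match P0@[10:13]
i=14 'd': node 4→1 (fail-walked)
i=15 'a': node 1→0 (fail-walked)
i=16 'c': node 0→0
i=17 'c': node 0→0
i=18 'a': node 0→0
i=19 'd': node 0→1
i=20 'c': node 1→2
i=21 'a': node 2→3
i=22 'd': node 3→4  → match P0@[19:22]
i=23 'd': node 4→1 (fail-walked)
i=24 'c': node 1→2
i=25 'a': node 2→3
i=26 'd': node 3→4  → match P0@[23:26]
i=27 'a': node 4→0 (fail-walked)
i=28 'd': node 0→1
i=29 'c': node 1→2
i=30 'a': node 2→3
i=31 'd': node 3→4  → match P0@[28:31]
i=32 'e': node 4→5 (fail-walked)  → match P1@[32:32]
i=33 'a': node 5→0 (fail-walked)
i=34 'd': node 0→1
i=35 'c': node 1→2
i=36 'a': node 2→3
i=37 'd': node 3→4  → match P0@[34:37]
i=38 'd': node 4→1 (fail-walked)
i=39 'd': node 1→1 (fail-walked)
i=40 'e': node 1→5 (fail-walked)  → match P1@[40:40]
i=41 'e': node 5→5 (fail-walked)  → match P1@[41:41]
i=42 'd': node 5→1 (fail-walked)
i=43 'e': node 1→5 (fail-walked)  → match P1@[43:43]
i=44 'd': node 5→1 (fail-walked)
i=45 'c': node 1→2
i=46 'a': node 2→3
i=47 'd': node 3→4  → match P0@[44:47]
i=48 'e': node 4→5 (fail-walked)  → match P1@[48:48]
i=49 'b': node 5→0 (fail-walked)
i=50 'a': node 0→0
i=51 'a': node 0→0
i=52 'd': node 0→1
i=53 'c': node 1→2
i=54 'a': node 2→3
i=55 'd': node 3→4  → match P0@[52:55]
i=56 'c': node 4→2 (fail-walked)
i=57 'd': node 2→1 (fail-walked)
i=58 'c': node 1→2
i=59 'a': node 2→3
i=60 'd': node 3→4  → match P0@[57:60]
i=61 'e': node 4→5 (fail-walked)  → match P1@[61:61]
i=62 'e': node 5→5 (fail-walked)  → match P1@[62:62]
i=63 'b': node 5→0 (fail-walked)
i=64 'b': node 0→0
i=65 'b': node 0→0

All matches (sorted): [[1,1],[2,1],[6,1],[7,1],[9,1],[13,0],[22,0],[26,0],[31,0],[32,1],[37,0],[40,1],[41,1],[43,1],[47,0],[48,1],[55,0],[60,0],[61,1],[62,1]]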